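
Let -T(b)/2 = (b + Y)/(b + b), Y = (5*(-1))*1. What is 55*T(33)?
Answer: -140/3 ≈ -46.667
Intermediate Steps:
Y = -5 (Y = -5*1 = -5)
T(b) = -(-5 + b)/b (T(b) = -2*(b - 5)/(b + b) = -2*(-5 + b)/(2*b) = -2*(-5 + b)*1/(2*b) = -(-5 + b)/b)
55*T(33) = 55*((5 - 1*33)/33) = 55*((5 - 33)/33) = 55*((1/33)*(-28)) = 55*(-28/33) = -140/3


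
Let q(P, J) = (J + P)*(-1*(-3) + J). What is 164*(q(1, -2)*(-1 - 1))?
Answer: 328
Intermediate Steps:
q(P, J) = (3 + J)*(J + P) (q(P, J) = (J + P)*(3 + J) = (3 + J)*(J + P))
164*(q(1, -2)*(-1 - 1)) = 164*(((-2)² + 3*(-2) + 3*1 - 2*1)*(-1 - 1)) = 164*((4 - 6 + 3 - 2)*(-2)) = 164*(-1*(-2)) = 164*2 = 328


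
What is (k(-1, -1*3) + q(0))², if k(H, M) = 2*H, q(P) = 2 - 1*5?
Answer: 25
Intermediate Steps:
q(P) = -3 (q(P) = 2 - 5 = -3)
(k(-1, -1*3) + q(0))² = (2*(-1) - 3)² = (-2 - 3)² = (-5)² = 25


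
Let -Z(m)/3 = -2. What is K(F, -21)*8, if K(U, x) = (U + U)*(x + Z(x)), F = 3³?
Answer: -6480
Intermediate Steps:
F = 27
Z(m) = 6 (Z(m) = -3*(-2) = 6)
K(U, x) = 2*U*(6 + x) (K(U, x) = (U + U)*(x + 6) = (2*U)*(6 + x) = 2*U*(6 + x))
K(F, -21)*8 = (2*27*(6 - 21))*8 = (2*27*(-15))*8 = -810*8 = -6480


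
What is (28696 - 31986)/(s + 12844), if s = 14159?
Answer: -3290/27003 ≈ -0.12184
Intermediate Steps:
(28696 - 31986)/(s + 12844) = (28696 - 31986)/(14159 + 12844) = -3290/27003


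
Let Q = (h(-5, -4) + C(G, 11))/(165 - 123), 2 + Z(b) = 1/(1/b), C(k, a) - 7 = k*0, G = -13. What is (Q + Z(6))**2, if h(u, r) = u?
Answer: 7225/441 ≈ 16.383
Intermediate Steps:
C(k, a) = 7 (C(k, a) = 7 + k*0 = 7 + 0 = 7)
Z(b) = -2 + b (Z(b) = -2 + 1/(1/b) = -2 + b)
Q = 1/21 (Q = (-5 + 7)/(165 - 123) = 2/42 = 2*(1/42) = 1/21 ≈ 0.047619)
(Q + Z(6))**2 = (1/21 + (-2 + 6))**2 = (1/21 + 4)**2 = (85/21)**2 = 7225/441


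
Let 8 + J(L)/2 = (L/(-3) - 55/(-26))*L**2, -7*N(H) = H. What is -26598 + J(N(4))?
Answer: -355995334/13377 ≈ -26613.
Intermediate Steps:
N(H) = -H/7
J(L) = -16 + 2*L**2*(55/26 - L/3) (J(L) = -16 + 2*((L/(-3) - 55/(-26))*L**2) = -16 + 2*((L*(-1/3) - 55*(-1/26))*L**2) = -16 + 2*((-L/3 + 55/26)*L**2) = -16 + 2*((55/26 - L/3)*L**2) = -16 + 2*(L**2*(55/26 - L/3)) = -16 + 2*L**2*(55/26 - L/3))
-26598 + J(N(4)) = -26598 + (-16 - 2*(-1/7*4)**3/3 + 55*(-1/7*4)**2/13) = -26598 + (-16 - 2*(-4/7)**3/3 + 55*(-4/7)**2/13) = -26598 + (-16 - 2/3*(-64/343) + (55/13)*(16/49)) = -26598 + (-16 + 128/1029 + 880/637) = -26598 - 193888/13377 = -355995334/13377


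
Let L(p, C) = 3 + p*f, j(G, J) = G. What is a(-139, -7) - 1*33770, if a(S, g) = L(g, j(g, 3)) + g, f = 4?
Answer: -33802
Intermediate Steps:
L(p, C) = 3 + 4*p (L(p, C) = 3 + p*4 = 3 + 4*p)
a(S, g) = 3 + 5*g (a(S, g) = (3 + 4*g) + g = 3 + 5*g)
a(-139, -7) - 1*33770 = (3 + 5*(-7)) - 1*33770 = (3 - 35) - 33770 = -32 - 33770 = -33802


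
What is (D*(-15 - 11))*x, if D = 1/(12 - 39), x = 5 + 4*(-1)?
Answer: 26/27 ≈ 0.96296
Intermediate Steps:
x = 1 (x = 5 - 4 = 1)
D = -1/27 (D = 1/(-27) = -1/27 ≈ -0.037037)
(D*(-15 - 11))*x = -(-15 - 11)/27*1 = -1/27*(-26)*1 = (26/27)*1 = 26/27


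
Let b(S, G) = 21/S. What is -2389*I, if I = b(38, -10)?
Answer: -50169/38 ≈ -1320.2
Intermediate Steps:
I = 21/38 ≈ 0.55263
-2389*I = -2389*21/38 = -50169/38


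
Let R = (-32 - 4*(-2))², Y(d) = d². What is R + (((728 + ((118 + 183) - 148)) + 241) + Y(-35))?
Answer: 2923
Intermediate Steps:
R = 576 (R = (-32 + 8)² = (-24)² = 576)
R + (((728 + ((118 + 183) - 148)) + 241) + Y(-35)) = 576 + (((728 + ((118 + 183) - 148)) + 241) + (-35)²) = 576 + (((728 + (301 - 148)) + 241) + 1225) = 576 + (((728 + 153) + 241) + 1225) = 576 + ((881 + 241) + 1225) = 576 + (1122 + 1225) = 576 + 2347 = 2923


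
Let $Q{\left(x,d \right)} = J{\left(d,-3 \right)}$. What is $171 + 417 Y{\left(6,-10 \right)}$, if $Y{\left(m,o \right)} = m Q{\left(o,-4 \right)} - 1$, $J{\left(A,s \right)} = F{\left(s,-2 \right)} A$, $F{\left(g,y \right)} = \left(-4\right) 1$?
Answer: $39786$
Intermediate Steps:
$F{\left(g,y \right)} = -4$
$J{\left(A,s \right)} = - 4 A$
$Q{\left(x,d \right)} = - 4 d$
$Y{\left(m,o \right)} = -1 + 16 m$ ($Y{\left(m,o \right)} = m \left(\left(-4\right) \left(-4\right)\right) - 1 = m 16 - 1 = 16 m - 1 = -1 + 16 m$)
$171 + 417 Y{\left(6,-10 \right)} = 171 + 417 \left(-1 + 16 \cdot 6\right) = 171 + 417 \left(-1 + 96\right) = 171 + 417 \cdot 95 = 171 + 39615 = 39786$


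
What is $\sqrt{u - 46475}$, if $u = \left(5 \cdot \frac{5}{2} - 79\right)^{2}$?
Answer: $\frac{i \sqrt{168211}}{2} \approx 205.07 i$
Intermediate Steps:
$u = \frac{17689}{4}$ ($u = \left(5 \cdot 5 \cdot \frac{1}{2} - 79\right)^{2} = \left(5 \cdot \frac{5}{2} - 79\right)^{2} = \left(\frac{25}{2} - 79\right)^{2} = \left(- \frac{133}{2}\right)^{2} = \frac{17689}{4} \approx 4422.3$)
$\sqrt{u - 46475} = \sqrt{\frac{17689}{4} - 46475} = \sqrt{- \frac{168211}{4}} = \frac{i \sqrt{168211}}{2}$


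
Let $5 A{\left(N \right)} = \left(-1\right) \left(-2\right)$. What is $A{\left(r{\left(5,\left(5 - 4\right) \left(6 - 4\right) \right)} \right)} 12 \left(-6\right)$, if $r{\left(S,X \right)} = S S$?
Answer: $- \frac{144}{5} \approx -28.8$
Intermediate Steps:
$r{\left(S,X \right)} = S^{2}$
$A{\left(N \right)} = \frac{2}{5}$ ($A{\left(N \right)} = \frac{\left(-1\right) \left(-2\right)}{5} = \frac{1}{5} \cdot 2 = \frac{2}{5}$)
$A{\left(r{\left(5,\left(5 - 4\right) \left(6 - 4\right) \right)} \right)} 12 \left(-6\right) = \frac{2}{5} \cdot 12 \left(-6\right) = \frac{24}{5} \left(-6\right) = - \frac{144}{5}$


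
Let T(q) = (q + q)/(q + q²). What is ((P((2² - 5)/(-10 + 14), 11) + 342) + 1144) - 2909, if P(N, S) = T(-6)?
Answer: -7117/5 ≈ -1423.4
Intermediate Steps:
T(q) = 2*q/(q + q²) (T(q) = (2*q)/(q + q²) = 2*q/(q + q²))
P(N, S) = -⅖ (P(N, S) = 2/(1 - 6) = 2/(-5) = 2*(-⅕) = -⅖)
((P((2² - 5)/(-10 + 14), 11) + 342) + 1144) - 2909 = ((-⅖ + 342) + 1144) - 2909 = (1708/5 + 1144) - 2909 = 7428/5 - 2909 = -7117/5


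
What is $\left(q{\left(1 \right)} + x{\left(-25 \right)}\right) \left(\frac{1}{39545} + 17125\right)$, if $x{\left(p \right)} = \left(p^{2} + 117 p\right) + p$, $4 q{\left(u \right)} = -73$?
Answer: $- \frac{3173735882499}{79090} \approx -4.0128 \cdot 10^{7}$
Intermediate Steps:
$q{\left(u \right)} = - \frac{73}{4}$ ($q{\left(u \right)} = \frac{1}{4} \left(-73\right) = - \frac{73}{4}$)
$x{\left(p \right)} = p^{2} + 118 p$
$\left(q{\left(1 \right)} + x{\left(-25 \right)}\right) \left(\frac{1}{39545} + 17125\right) = \left(- \frac{73}{4} - 25 \left(118 - 25\right)\right) \left(\frac{1}{39545} + 17125\right) = \left(- \frac{73}{4} - 2325\right) \left(\frac{1}{39545} + 17125\right) = \left(- \frac{73}{4} - 2325\right) \frac{677208126}{39545} = \left(- \frac{9373}{4}\right) \frac{677208126}{39545} = - \frac{3173735882499}{79090}$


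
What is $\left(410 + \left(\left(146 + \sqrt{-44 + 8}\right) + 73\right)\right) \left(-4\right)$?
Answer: $-2516 - 24 i \approx -2516.0 - 24.0 i$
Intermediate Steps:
$\left(410 + \left(\left(146 + \sqrt{-44 + 8}\right) + 73\right)\right) \left(-4\right) = \left(410 + \left(\left(146 + \sqrt{-36}\right) + 73\right)\right) \left(-4\right) = \left(410 + \left(\left(146 + 6 i\right) + 73\right)\right) \left(-4\right) = \left(410 + \left(219 + 6 i\right)\right) \left(-4\right) = \left(629 + 6 i\right) \left(-4\right) = -2516 - 24 i$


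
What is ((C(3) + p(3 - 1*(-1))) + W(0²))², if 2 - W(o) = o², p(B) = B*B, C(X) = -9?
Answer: 81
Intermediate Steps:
p(B) = B²
W(o) = 2 - o²
((C(3) + p(3 - 1*(-1))) + W(0²))² = ((-9 + (3 - 1*(-1))²) + (2 - (0²)²))² = ((-9 + (3 + 1)²) + (2 - 1*0²))² = ((-9 + 4²) + (2 - 1*0))² = ((-9 + 16) + (2 + 0))² = (7 + 2)² = 9² = 81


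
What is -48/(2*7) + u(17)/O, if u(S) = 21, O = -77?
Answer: -285/77 ≈ -3.7013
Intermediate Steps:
-48/(2*7) + u(17)/O = -48/(2*7) + 21/(-77) = -48/14 + 21*(-1/77) = -48*1/14 - 3/11 = -24/7 - 3/11 = -285/77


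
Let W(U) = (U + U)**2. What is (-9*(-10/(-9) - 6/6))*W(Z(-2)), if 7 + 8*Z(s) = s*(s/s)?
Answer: -81/16 ≈ -5.0625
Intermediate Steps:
Z(s) = -7/8 + s/8 (Z(s) = -7/8 + (s*(s/s))/8 = -7/8 + (s*1)/8 = -7/8 + s/8)
W(U) = 4*U**2 (W(U) = (2*U)**2 = 4*U**2)
(-9*(-10/(-9) - 6/6))*W(Z(-2)) = (-9*(-10/(-9) - 6/6))*(4*(-7/8 + (1/8)*(-2))**2) = (-9*(-10*(-1/9) - 6*1/6))*(4*(-7/8 - 1/4)**2) = (-9*(10/9 - 1))*(4*(-9/8)**2) = (-9*1/9)*(4*(81/64)) = -1*81/16 = -81/16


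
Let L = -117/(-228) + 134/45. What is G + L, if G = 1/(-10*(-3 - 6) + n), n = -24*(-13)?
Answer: 800483/229140 ≈ 3.4934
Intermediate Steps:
L = 11939/3420 (L = -117*(-1/228) + 134*(1/45) = 39/76 + 134/45 = 11939/3420 ≈ 3.4909)
n = 312
G = 1/402 (G = 1/(-10*(-3 - 6) + 312) = 1/(-10*(-9) + 312) = 1/(90 + 312) = 1/402 ≈ 0.0024876)
G + L = 1/402 + 11939/3420 = 800483/229140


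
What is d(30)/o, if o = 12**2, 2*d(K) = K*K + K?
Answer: 155/48 ≈ 3.2292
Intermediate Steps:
d(K) = K/2 + K**2/2 (d(K) = (K*K + K)/2 = (K**2 + K)/2 = (K + K**2)/2 = K/2 + K**2/2)
o = 144
d(30)/o = ((1/2)*30*(1 + 30))/144 = ((1/2)*30*31)*(1/144) = 465*(1/144) = 155/48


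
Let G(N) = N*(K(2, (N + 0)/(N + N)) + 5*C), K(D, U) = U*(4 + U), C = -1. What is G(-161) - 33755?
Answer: -133249/4 ≈ -33312.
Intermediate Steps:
G(N) = -11*N/4 (G(N) = N*(((N + 0)/(N + N))*(4 + (N + 0)/(N + N)) + 5*(-1)) = N*((N/((2*N)))*(4 + N/((2*N))) - 5) = N*((N*(1/(2*N)))*(4 + N*(1/(2*N))) - 5) = N*((4 + ½)/2 - 5) = N*((½)*(9/2) - 5) = N*(9/4 - 5) = N*(-11/4) = -11*N/4)
G(-161) - 33755 = -11/4*(-161) - 33755 = 1771/4 - 33755 = -133249/4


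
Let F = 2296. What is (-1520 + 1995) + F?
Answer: 2771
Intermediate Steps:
(-1520 + 1995) + F = (-1520 + 1995) + 2296 = 475 + 2296 = 2771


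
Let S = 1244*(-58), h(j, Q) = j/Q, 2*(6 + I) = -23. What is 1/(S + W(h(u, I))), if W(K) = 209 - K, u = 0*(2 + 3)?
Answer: -1/71943 ≈ -1.3900e-5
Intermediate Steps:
I = -35/2 (I = -6 + (½)*(-23) = -6 - 23/2 = -35/2 ≈ -17.500)
u = 0 (u = 0*5 = 0)
S = -72152
1/(S + W(h(u, I))) = 1/(-72152 + (209 - 0/(-35/2))) = 1/(-72152 + (209 - 0*(-2)/35)) = 1/(-72152 + (209 - 1*0)) = 1/(-72152 + (209 + 0)) = 1/(-72152 + 209) = 1/(-71943) = -1/71943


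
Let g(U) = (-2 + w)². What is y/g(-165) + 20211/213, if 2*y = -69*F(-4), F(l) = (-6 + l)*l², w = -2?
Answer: 31232/71 ≈ 439.89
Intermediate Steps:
F(l) = l²*(-6 + l)
y = 5520 (y = (-69*(-4)²*(-6 - 4))/2 = (-1104*(-10))/2 = (-69*(-160))/2 = (½)*11040 = 5520)
g(U) = 16 (g(U) = (-2 - 2)² = (-4)² = 16)
y/g(-165) + 20211/213 = 5520/16 + 20211/213 = 5520*(1/16) + 20211*(1/213) = 345 + 6737/71 = 31232/71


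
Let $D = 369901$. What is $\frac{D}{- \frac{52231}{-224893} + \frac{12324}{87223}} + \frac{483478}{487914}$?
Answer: $\frac{252876307826120179454}{255364633024095} \approx 9.9026 \cdot 10^{5}$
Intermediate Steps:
$\frac{D}{- \frac{52231}{-224893} + \frac{12324}{87223}} + \frac{483478}{487914} = \frac{369901}{- \frac{52231}{-224893} + \frac{12324}{87223}} + \frac{483478}{487914} = \frac{369901}{\left(-52231\right) \left(- \frac{1}{224893}\right) + 12324 \cdot \frac{1}{87223}} + 483478 \cdot \frac{1}{487914} = \frac{369901}{\frac{52231}{224893} + \frac{12324}{87223}} + \frac{241739}{243957} = \frac{369901}{\frac{7327325845}{19615842139}} + \frac{241739}{243957} = 369901 \cdot \frac{19615842139}{7327325845} + \frac{241739}{243957} = \frac{1036559946151177}{1046760835} + \frac{241739}{243957} = \frac{252876307826120179454}{255364633024095}$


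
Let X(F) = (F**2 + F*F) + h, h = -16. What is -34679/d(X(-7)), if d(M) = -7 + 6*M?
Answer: -34679/485 ≈ -71.503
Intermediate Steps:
X(F) = -16 + 2*F**2 (X(F) = (F**2 + F*F) - 16 = (F**2 + F**2) - 16 = 2*F**2 - 16 = -16 + 2*F**2)
-34679/d(X(-7)) = -34679/(-7 + 6*(-16 + 2*(-7)**2)) = -34679/(-7 + 6*(-16 + 2*49)) = -34679/(-7 + 6*(-16 + 98)) = -34679/(-7 + 6*82) = -34679/(-7 + 492) = -34679/485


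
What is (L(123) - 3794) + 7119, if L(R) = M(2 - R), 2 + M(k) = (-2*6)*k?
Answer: 4775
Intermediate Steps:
M(k) = -2 - 12*k (M(k) = -2 + (-2*6)*k = -2 - 12*k)
L(R) = -26 + 12*R (L(R) = -2 - 12*(2 - R) = -2 + (-24 + 12*R) = -26 + 12*R)
(L(123) - 3794) + 7119 = ((-26 + 12*123) - 3794) + 7119 = ((-26 + 1476) - 3794) + 7119 = (1450 - 3794) + 7119 = -2344 + 7119 = 4775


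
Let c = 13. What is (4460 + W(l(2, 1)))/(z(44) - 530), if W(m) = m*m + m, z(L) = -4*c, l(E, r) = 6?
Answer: -2251/291 ≈ -7.7354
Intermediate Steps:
z(L) = -52 (z(L) = -4*13 = -52)
W(m) = m + m**2 (W(m) = m**2 + m = m + m**2)
(4460 + W(l(2, 1)))/(z(44) - 530) = (4460 + 6*(1 + 6))/(-52 - 530) = (4460 + 6*7)/(-582) = (4460 + 42)*(-1/582) = 4502*(-1/582) = -2251/291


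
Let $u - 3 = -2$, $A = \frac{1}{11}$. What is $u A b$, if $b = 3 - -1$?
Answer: $\frac{4}{11} \approx 0.36364$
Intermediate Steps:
$A = \frac{1}{11} \approx 0.090909$
$u = 1$ ($u = 3 - 2 = 1$)
$b = 4$ ($b = 3 + 1 = 4$)
$u A b = 1 \cdot \frac{1}{11} \cdot 4 = \frac{1}{11} \cdot 4 = \frac{4}{11}$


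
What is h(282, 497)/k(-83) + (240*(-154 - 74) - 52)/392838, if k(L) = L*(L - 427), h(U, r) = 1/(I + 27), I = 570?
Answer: -230690561147/1654568837730 ≈ -0.13943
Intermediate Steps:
h(U, r) = 1/597 (h(U, r) = 1/(570 + 27) = 1/597)
k(L) = L*(-427 + L)
h(282, 497)/k(-83) + (240*(-154 - 74) - 52)/392838 = 1/(597*((-83*(-427 - 83)))) + (240*(-154 - 74) - 52)/392838 = 1/(597*((-83*(-510)))) + (240*(-228) - 52)*(1/392838) = (1/597)/42330 + (-54720 - 52)*(1/392838) = (1/597)*(1/42330) - 54772*1/392838 = 1/25271010 - 27386/196419 = -230690561147/1654568837730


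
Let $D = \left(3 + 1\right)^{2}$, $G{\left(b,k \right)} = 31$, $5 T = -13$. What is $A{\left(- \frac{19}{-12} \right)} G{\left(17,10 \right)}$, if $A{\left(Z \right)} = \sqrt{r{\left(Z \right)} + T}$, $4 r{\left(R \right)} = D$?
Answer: $\frac{31 \sqrt{35}}{5} \approx 36.68$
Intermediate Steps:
$T = - \frac{13}{5}$ ($T = \frac{1}{5} \left(-13\right) = - \frac{13}{5} \approx -2.6$)
$D = 16$ ($D = 4^{2} = 16$)
$r{\left(R \right)} = 4$ ($r{\left(R \right)} = \frac{1}{4} \cdot 16 = 4$)
$A{\left(Z \right)} = \frac{\sqrt{35}}{5}$ ($A{\left(Z \right)} = \sqrt{4 - \frac{13}{5}} = \sqrt{\frac{7}{5}} = \frac{\sqrt{35}}{5}$)
$A{\left(- \frac{19}{-12} \right)} G{\left(17,10 \right)} = \frac{\sqrt{35}}{5} \cdot 31 = \frac{31 \sqrt{35}}{5}$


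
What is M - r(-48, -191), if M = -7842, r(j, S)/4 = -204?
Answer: -7026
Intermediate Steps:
r(j, S) = -816 (r(j, S) = 4*(-204) = -816)
M - r(-48, -191) = -7842 - 1*(-816) = -7842 + 816 = -7026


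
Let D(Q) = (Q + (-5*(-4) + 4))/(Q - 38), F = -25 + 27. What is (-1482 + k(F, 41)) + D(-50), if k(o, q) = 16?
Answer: -64491/44 ≈ -1465.7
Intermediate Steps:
F = 2
D(Q) = (24 + Q)/(-38 + Q) (D(Q) = (Q + (20 + 4))/(-38 + Q) = (Q + 24)/(-38 + Q) = (24 + Q)/(-38 + Q))
(-1482 + k(F, 41)) + D(-50) = (-1482 + 16) + (24 - 50)/(-38 - 50) = -1466 - 26/(-88) = -1466 - 1/88*(-26) = -1466 + 13/44 = -64491/44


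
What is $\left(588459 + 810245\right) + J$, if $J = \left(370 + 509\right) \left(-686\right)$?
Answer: $795710$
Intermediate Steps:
$J = -602994$ ($J = 879 \left(-686\right) = -602994$)
$\left(588459 + 810245\right) + J = \left(588459 + 810245\right) - 602994 = 1398704 - 602994 = 795710$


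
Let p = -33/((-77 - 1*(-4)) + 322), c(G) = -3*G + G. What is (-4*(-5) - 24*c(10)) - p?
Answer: 41511/83 ≈ 500.13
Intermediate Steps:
c(G) = -2*G
p = -11/83 (p = -33/((-77 + 4) + 322) = -33/(-73 + 322) = -33/249 = -33*1/249 = -11/83 ≈ -0.13253)
(-4*(-5) - 24*c(10)) - p = (-4*(-5) - (-48)*10) - 1*(-11/83) = (20 - 24*(-20)) + 11/83 = (20 + 480) + 11/83 = 500 + 11/83 = 41511/83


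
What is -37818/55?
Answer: -3438/5 ≈ -687.60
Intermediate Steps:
-37818/55 = -11*3438/55 = -3438/5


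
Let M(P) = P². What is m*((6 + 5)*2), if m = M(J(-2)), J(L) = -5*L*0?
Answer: 0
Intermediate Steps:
J(L) = 0
m = 0 (m = 0² = 0)
m*((6 + 5)*2) = 0*((6 + 5)*2) = 0*(11*2) = 0*22 = 0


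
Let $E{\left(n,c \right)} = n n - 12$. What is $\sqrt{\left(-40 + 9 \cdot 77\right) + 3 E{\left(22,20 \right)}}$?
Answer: $\sqrt{2069} \approx 45.486$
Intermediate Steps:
$E{\left(n,c \right)} = -12 + n^{2}$ ($E{\left(n,c \right)} = n^{2} - 12 = -12 + n^{2}$)
$\sqrt{\left(-40 + 9 \cdot 77\right) + 3 E{\left(22,20 \right)}} = \sqrt{\left(-40 + 9 \cdot 77\right) + 3 \left(-12 + 22^{2}\right)} = \sqrt{\left(-40 + 693\right) + 3 \left(-12 + 484\right)} = \sqrt{653 + 3 \cdot 472} = \sqrt{653 + 1416} = \sqrt{2069}$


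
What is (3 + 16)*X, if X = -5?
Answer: -95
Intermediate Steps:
(3 + 16)*X = (3 + 16)*(-5) = 19*(-5) = -95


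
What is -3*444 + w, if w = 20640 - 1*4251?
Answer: 15057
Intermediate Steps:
w = 16389 (w = 20640 - 4251 = 16389)
-3*444 + w = -3*444 + 16389 = -1332 + 16389 = 15057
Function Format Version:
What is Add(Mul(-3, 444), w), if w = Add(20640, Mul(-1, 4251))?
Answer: 15057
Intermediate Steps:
w = 16389 (w = Add(20640, -4251) = 16389)
Add(Mul(-3, 444), w) = Add(Mul(-3, 444), 16389) = Add(-1332, 16389) = 15057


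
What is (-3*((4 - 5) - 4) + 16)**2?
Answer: 961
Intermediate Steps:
(-3*((4 - 5) - 4) + 16)**2 = (-3*(-1 - 4) + 16)**2 = (-3*(-5) + 16)**2 = (15 + 16)**2 = 31**2 = 961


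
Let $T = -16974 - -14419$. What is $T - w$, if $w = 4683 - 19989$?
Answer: $12751$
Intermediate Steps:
$w = -15306$
$T = -2555$ ($T = -16974 + 14419 = -2555$)
$T - w = -2555 - -15306 = -2555 + 15306 = 12751$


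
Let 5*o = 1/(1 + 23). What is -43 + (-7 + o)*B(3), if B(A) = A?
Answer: -2559/40 ≈ -63.975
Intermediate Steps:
o = 1/120 (o = 1/(5*(1 + 23)) = (⅕)/24 = (⅕)*(1/24) = 1/120 ≈ 0.0083333)
-43 + (-7 + o)*B(3) = -43 + (-7 + 1/120)*3 = -43 - 839/120*3 = -43 - 839/40 = -2559/40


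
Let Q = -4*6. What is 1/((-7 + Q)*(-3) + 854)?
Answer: 1/947 ≈ 0.0010560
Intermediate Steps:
Q = -24
1/((-7 + Q)*(-3) + 854) = 1/((-7 - 24)*(-3) + 854) = 1/(-31*(-3) + 854) = 1/(93 + 854) = 1/947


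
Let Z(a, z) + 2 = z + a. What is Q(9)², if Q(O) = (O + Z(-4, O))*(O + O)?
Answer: 46656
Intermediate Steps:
Z(a, z) = -2 + a + z (Z(a, z) = -2 + (z + a) = -2 + (a + z) = -2 + a + z)
Q(O) = 2*O*(-6 + 2*O) (Q(O) = (O + (-2 - 4 + O))*(O + O) = (O + (-6 + O))*(2*O) = (-6 + 2*O)*(2*O) = 2*O*(-6 + 2*O))
Q(9)² = (4*9*(-3 + 9))² = (4*9*6)² = 216² = 46656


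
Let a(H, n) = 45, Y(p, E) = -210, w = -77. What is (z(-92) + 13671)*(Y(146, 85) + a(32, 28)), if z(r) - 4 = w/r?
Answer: -207599205/92 ≈ -2.2565e+6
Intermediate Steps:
z(r) = 4 - 77/r
(z(-92) + 13671)*(Y(146, 85) + a(32, 28)) = ((4 - 77/(-92)) + 13671)*(-210 + 45) = ((4 - 77*(-1/92)) + 13671)*(-165) = ((4 + 77/92) + 13671)*(-165) = (445/92 + 13671)*(-165) = (1258177/92)*(-165) = -207599205/92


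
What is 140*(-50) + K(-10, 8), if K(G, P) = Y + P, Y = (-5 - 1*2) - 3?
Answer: -7002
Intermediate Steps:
Y = -10 (Y = (-5 - 2) - 3 = -7 - 3 = -10)
K(G, P) = -10 + P
140*(-50) + K(-10, 8) = 140*(-50) + (-10 + 8) = -7000 - 2 = -7002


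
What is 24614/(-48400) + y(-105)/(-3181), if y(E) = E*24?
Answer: 21835433/76980200 ≈ 0.28365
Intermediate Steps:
y(E) = 24*E
24614/(-48400) + y(-105)/(-3181) = 24614/(-48400) + (24*(-105))/(-3181) = 24614*(-1/48400) - 2520*(-1/3181) = -12307/24200 + 2520/3181 = 21835433/76980200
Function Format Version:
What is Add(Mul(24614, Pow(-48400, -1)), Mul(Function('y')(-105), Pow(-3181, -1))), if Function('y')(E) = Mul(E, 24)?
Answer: Rational(21835433, 76980200) ≈ 0.28365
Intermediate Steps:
Function('y')(E) = Mul(24, E)
Add(Mul(24614, Pow(-48400, -1)), Mul(Function('y')(-105), Pow(-3181, -1))) = Add(Mul(24614, Pow(-48400, -1)), Mul(Mul(24, -105), Pow(-3181, -1))) = Add(Mul(24614, Rational(-1, 48400)), Mul(-2520, Rational(-1, 3181))) = Add(Rational(-12307, 24200), Rational(2520, 3181)) = Rational(21835433, 76980200)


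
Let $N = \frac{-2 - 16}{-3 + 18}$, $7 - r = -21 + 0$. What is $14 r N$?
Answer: $- \frac{2352}{5} \approx -470.4$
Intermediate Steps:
$r = 28$ ($r = 7 - \left(-21 + 0\right) = 7 - -21 = 7 + 21 = 28$)
$N = - \frac{6}{5}$ ($N = - \frac{18}{15} = \left(-18\right) \frac{1}{15} = - \frac{6}{5} \approx -1.2$)
$14 r N = 14 \cdot 28 \left(- \frac{6}{5}\right) = 392 \left(- \frac{6}{5}\right) = - \frac{2352}{5}$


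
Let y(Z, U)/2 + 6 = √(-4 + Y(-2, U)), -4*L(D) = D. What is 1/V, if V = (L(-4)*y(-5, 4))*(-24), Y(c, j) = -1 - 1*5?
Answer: 1/368 + I*√10/2208 ≈ 0.0027174 + 0.0014322*I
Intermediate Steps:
Y(c, j) = -6 (Y(c, j) = -1 - 5 = -6)
L(D) = -D/4
y(Z, U) = -12 + 2*I*√10 (y(Z, U) = -12 + 2*√(-4 - 6) = -12 + 2*√(-10) = -12 + 2*(I*√10) = -12 + 2*I*√10)
V = 288 - 48*I*√10 (V = ((-¼*(-4))*(-12 + 2*I*√10))*(-24) = (1*(-12 + 2*I*√10))*(-24) = (-12 + 2*I*√10)*(-24) = 288 - 48*I*√10 ≈ 288.0 - 151.79*I)
1/V = 1/(288 - 48*I*√10)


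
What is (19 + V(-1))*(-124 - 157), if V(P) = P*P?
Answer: -5620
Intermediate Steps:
V(P) = P²
(19 + V(-1))*(-124 - 157) = (19 + (-1)²)*(-124 - 157) = (19 + 1)*(-281) = 20*(-281) = -5620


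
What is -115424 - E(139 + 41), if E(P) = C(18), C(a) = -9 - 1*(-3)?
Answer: -115418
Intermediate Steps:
C(a) = -6 (C(a) = -9 + 3 = -6)
E(P) = -6
-115424 - E(139 + 41) = -115424 - 1*(-6) = -115424 + 6 = -115418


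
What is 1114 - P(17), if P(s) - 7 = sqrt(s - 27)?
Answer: 1107 - I*sqrt(10) ≈ 1107.0 - 3.1623*I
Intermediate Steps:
P(s) = 7 + sqrt(-27 + s) (P(s) = 7 + sqrt(s - 27) = 7 + sqrt(-27 + s))
1114 - P(17) = 1114 - (7 + sqrt(-27 + 17)) = 1114 - (7 + sqrt(-10)) = 1114 - (7 + I*sqrt(10)) = 1114 + (-7 - I*sqrt(10)) = 1107 - I*sqrt(10)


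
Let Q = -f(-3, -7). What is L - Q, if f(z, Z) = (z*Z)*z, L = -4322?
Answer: -4385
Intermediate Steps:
f(z, Z) = Z*z² (f(z, Z) = (Z*z)*z = Z*z²)
Q = 63 (Q = -(-7)*(-3)² = -(-7)*9 = -1*(-63) = 63)
L - Q = -4322 - 1*63 = -4322 - 63 = -4385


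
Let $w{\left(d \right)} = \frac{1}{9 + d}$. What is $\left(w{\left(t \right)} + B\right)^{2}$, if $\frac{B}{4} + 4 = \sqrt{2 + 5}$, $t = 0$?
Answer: $\frac{29521}{81} - \frac{1144 \sqrt{7}}{9} \approx 28.152$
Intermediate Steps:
$B = -16 + 4 \sqrt{7}$ ($B = -16 + 4 \sqrt{2 + 5} = -16 + 4 \sqrt{7} \approx -5.417$)
$\left(w{\left(t \right)} + B\right)^{2} = \left(\frac{1}{9 + 0} - \left(16 - 4 \sqrt{7}\right)\right)^{2} = \left(\frac{1}{9} - \left(16 - 4 \sqrt{7}\right)\right)^{2} = \left(- \frac{143}{9} + 4 \sqrt{7}\right)^{2}$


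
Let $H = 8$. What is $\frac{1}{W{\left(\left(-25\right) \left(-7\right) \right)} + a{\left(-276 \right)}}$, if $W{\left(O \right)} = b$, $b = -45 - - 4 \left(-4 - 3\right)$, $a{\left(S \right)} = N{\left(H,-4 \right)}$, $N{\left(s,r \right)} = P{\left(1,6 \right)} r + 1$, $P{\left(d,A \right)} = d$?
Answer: $- \frac{1}{76} \approx -0.013158$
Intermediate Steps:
$N{\left(s,r \right)} = 1 + r$ ($N{\left(s,r \right)} = 1 r + 1 = r + 1 = 1 + r$)
$a{\left(S \right)} = -3$ ($a{\left(S \right)} = 1 - 4 = -3$)
$b = -73$ ($b = -45 - \left(-4\right) \left(-7\right) = -45 - 28 = -73$)
$W{\left(O \right)} = -73$
$\frac{1}{W{\left(\left(-25\right) \left(-7\right) \right)} + a{\left(-276 \right)}} = \frac{1}{-73 - 3} = \frac{1}{-76} = - \frac{1}{76}$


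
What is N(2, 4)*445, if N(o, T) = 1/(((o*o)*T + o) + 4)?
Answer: 445/22 ≈ 20.227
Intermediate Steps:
N(o, T) = 1/(4 + o + T*o**2) (N(o, T) = 1/((o**2*T + o) + 4) = 1/((T*o**2 + o) + 4) = 1/((o + T*o**2) + 4) = 1/(4 + o + T*o**2))
N(2, 4)*445 = 445/(4 + 2 + 4*2**2) = 445/(4 + 2 + 4*4) = 445/(4 + 2 + 16) = 445/22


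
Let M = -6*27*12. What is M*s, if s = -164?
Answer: 318816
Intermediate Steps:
M = -1944 (M = -162*12 = -1944)
M*s = -1944*(-164) = 318816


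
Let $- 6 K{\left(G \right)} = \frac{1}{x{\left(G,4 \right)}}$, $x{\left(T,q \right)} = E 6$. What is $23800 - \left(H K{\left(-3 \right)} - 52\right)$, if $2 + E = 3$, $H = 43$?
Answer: $\frac{858715}{36} \approx 23853.0$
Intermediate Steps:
$E = 1$ ($E = -2 + 3 = 1$)
$x{\left(T,q \right)} = 6$ ($x{\left(T,q \right)} = 1 \cdot 6 = 6$)
$K{\left(G \right)} = - \frac{1}{36}$ ($K{\left(G \right)} = - \frac{1}{6 \cdot 6} = \left(- \frac{1}{6}\right) \frac{1}{6} = - \frac{1}{36}$)
$23800 - \left(H K{\left(-3 \right)} - 52\right) = 23800 - \left(43 \left(- \frac{1}{36}\right) - 52\right) = 23800 - \left(- \frac{43}{36} - 52\right) = 23800 - - \frac{1915}{36} = 23800 + \frac{1915}{36} = \frac{858715}{36}$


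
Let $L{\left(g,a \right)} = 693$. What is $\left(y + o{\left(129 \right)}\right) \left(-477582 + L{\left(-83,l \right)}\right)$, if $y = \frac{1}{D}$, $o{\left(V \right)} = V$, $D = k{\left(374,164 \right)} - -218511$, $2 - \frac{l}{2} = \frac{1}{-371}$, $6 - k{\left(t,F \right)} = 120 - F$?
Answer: $- \frac{1920797844990}{31223} \approx -6.1519 \cdot 10^{7}$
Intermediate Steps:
$k{\left(t,F \right)} = -114 + F$ ($k{\left(t,F \right)} = 6 - \left(120 - F\right) = 6 + \left(-120 + F\right) = -114 + F$)
$l = \frac{1486}{371}$ ($l = 4 - \frac{2}{-371} = 4 - - \frac{2}{371} = 4 + \frac{2}{371} = \frac{1486}{371} \approx 4.0054$)
$D = 218561$ ($D = \left(-114 + 164\right) - -218511 = 50 + 218511 = 218561$)
$y = \frac{1}{218561} \approx 4.5754 \cdot 10^{-6}$
$\left(y + o{\left(129 \right)}\right) \left(-477582 + L{\left(-83,l \right)}\right) = \left(\frac{1}{218561} + 129\right) \left(-477582 + 693\right) = \frac{28194370}{218561} \left(-476889\right) = - \frac{1920797844990}{31223}$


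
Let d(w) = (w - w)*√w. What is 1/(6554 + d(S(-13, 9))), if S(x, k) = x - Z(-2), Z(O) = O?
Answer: 1/6554 ≈ 0.00015258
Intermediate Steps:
S(x, k) = 2 + x (S(x, k) = x - 1*(-2) = x + 2 = 2 + x)
d(w) = 0 (d(w) = 0*√w = 0)
1/(6554 + d(S(-13, 9))) = 1/(6554 + 0) = 1/6554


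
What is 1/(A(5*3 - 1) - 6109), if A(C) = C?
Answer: -1/6095 ≈ -0.00016407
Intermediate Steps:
1/(A(5*3 - 1) - 6109) = 1/((5*3 - 1) - 6109) = 1/((15 - 1) - 6109) = 1/(14 - 6109) = 1/(-6095) = -1/6095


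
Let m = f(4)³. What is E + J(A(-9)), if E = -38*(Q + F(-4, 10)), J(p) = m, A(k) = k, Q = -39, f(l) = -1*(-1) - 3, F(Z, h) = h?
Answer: 1094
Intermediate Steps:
f(l) = -2 (f(l) = 1 - 3 = -2)
m = -8 (m = (-2)³ = -8)
J(p) = -8
E = 1102 (E = -38*(-39 + 10) = -38*(-29) = 1102)
E + J(A(-9)) = 1102 - 8 = 1094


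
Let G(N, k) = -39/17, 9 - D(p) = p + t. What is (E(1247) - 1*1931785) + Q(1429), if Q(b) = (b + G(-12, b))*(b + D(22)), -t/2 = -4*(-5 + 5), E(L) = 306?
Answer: 1508521/17 ≈ 88737.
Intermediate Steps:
t = 0 (t = -(-8)*(-5 + 5) = -(-8)*0 = -2*0 = 0)
D(p) = 9 - p (D(p) = 9 - (p + 0) = 9 - p)
G(N, k) = -39/17 (G(N, k) = -39*1/17 = -39/17)
Q(b) = (-13 + b)*(-39/17 + b) (Q(b) = (b - 39/17)*(b + (9 - 1*22)) = (-39/17 + b)*(b + (9 - 22)) = (-39/17 + b)*(b - 13) = (-39/17 + b)*(-13 + b) = (-13 + b)*(-39/17 + b))
(E(1247) - 1*1931785) + Q(1429) = (306 - 1*1931785) + (507/17 + 1429² - 260/17*1429) = (306 - 1931785) + (507/17 + 2042041 - 371540/17) = -1931479 + 34343664/17 = 1508521/17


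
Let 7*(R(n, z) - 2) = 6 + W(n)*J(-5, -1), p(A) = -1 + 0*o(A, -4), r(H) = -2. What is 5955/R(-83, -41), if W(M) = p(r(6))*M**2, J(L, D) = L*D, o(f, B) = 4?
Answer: -2779/2295 ≈ -1.2109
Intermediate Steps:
J(L, D) = D*L
p(A) = -1 (p(A) = -1 + 0*4 = -1 + 0 = -1)
W(M) = -M**2
R(n, z) = 20/7 - 5*n**2/7 (R(n, z) = 2 + (6 + (-n**2)*(-1*(-5)))/7 = 2 + (6 - n**2*5)/7 = 2 + (6 - 5*n**2)/7 = 2 + (6/7 - 5*n**2/7) = 20/7 - 5*n**2/7)
5955/R(-83, -41) = 5955/(20/7 - 5/7*(-83)**2) = 5955/(20/7 - 5/7*6889) = 5955/(20/7 - 34445/7) = 5955/(-34425/7) = 5955*(-7/34425) = -2779/2295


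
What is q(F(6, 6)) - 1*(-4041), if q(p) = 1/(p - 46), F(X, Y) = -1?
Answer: 189926/47 ≈ 4041.0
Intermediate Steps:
q(p) = 1/(-46 + p)
q(F(6, 6)) - 1*(-4041) = 1/(-46 - 1) - 1*(-4041) = 1/(-47) + 4041 = -1/47 + 4041 = 189926/47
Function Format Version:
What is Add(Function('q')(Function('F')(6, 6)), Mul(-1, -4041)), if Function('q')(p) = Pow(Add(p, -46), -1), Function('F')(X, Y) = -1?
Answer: Rational(189926, 47) ≈ 4041.0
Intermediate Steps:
Function('q')(p) = Pow(Add(-46, p), -1)
Add(Function('q')(Function('F')(6, 6)), Mul(-1, -4041)) = Add(Pow(Add(-46, -1), -1), Mul(-1, -4041)) = Add(Pow(-47, -1), 4041) = Add(Rational(-1, 47), 4041) = Rational(189926, 47)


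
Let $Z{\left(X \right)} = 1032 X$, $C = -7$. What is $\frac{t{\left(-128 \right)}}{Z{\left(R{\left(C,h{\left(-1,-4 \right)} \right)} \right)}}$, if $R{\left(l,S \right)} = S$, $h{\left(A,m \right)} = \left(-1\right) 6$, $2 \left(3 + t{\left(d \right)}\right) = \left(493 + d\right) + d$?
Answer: $- \frac{77}{4128} \approx -0.018653$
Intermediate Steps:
$t{\left(d \right)} = \frac{487}{2} + d$ ($t{\left(d \right)} = -3 + \frac{\left(493 + d\right) + d}{2} = -3 + \frac{493 + 2 d}{2} = -3 + \left(\frac{493}{2} + d\right) = \frac{487}{2} + d$)
$h{\left(A,m \right)} = -6$
$\frac{t{\left(-128 \right)}}{Z{\left(R{\left(C,h{\left(-1,-4 \right)} \right)} \right)}} = \frac{\frac{487}{2} - 128}{1032 \left(-6\right)} = \frac{231}{2 \left(-6192\right)} = \frac{231}{2} \left(- \frac{1}{6192}\right) = - \frac{77}{4128}$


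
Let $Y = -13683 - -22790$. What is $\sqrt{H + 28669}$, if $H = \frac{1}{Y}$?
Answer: $\frac{2 \sqrt{594433433622}}{9107} \approx 169.32$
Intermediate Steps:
$Y = 9107$ ($Y = -13683 + 22790 = 9107$)
$H = \frac{1}{9107} \approx 0.00010981$
$\sqrt{H + 28669} = \sqrt{\frac{1}{9107} + 28669} = \sqrt{\frac{261088584}{9107}} = \frac{2 \sqrt{594433433622}}{9107}$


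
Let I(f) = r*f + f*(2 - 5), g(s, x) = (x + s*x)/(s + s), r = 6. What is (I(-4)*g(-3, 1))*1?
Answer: -4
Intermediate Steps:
g(s, x) = (x + s*x)/(2*s) (g(s, x) = (x + s*x)/((2*s)) = (x + s*x)*(1/(2*s)) = (x + s*x)/(2*s))
I(f) = 3*f (I(f) = 6*f + f*(2 - 5) = 6*f + f*(-3) = 6*f - 3*f = 3*f)
(I(-4)*g(-3, 1))*1 = ((3*(-4))*((½)*1*(1 - 3)/(-3)))*1 = -6*(-1)*(-2)/3*1 = -12*⅓*1 = -4*1 = -4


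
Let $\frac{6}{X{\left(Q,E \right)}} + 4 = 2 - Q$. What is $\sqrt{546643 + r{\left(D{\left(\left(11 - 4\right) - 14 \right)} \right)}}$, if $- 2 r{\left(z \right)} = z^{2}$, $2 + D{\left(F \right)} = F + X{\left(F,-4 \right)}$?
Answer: $\frac{\sqrt{54661258}}{10} \approx 739.33$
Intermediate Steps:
$X{\left(Q,E \right)} = \frac{6}{-2 - Q}$ ($X{\left(Q,E \right)} = \frac{6}{-4 - \left(-2 + Q\right)} = \frac{6}{-2 - Q}$)
$D{\left(F \right)} = -2 + F - \frac{6}{2 + F}$ ($D{\left(F \right)} = -2 + \left(F - \frac{6}{2 + F}\right) = -2 + F - \frac{6}{2 + F}$)
$r{\left(z \right)} = - \frac{z^{2}}{2}$
$\sqrt{546643 + r{\left(D{\left(\left(11 - 4\right) - 14 \right)} \right)}} = \sqrt{546643 - \frac{\left(\frac{-10 + \left(\left(11 - 4\right) - 14\right)^{2}}{2 + \left(\left(11 - 4\right) - 14\right)}\right)^{2}}{2}} = \sqrt{546643 - \frac{\left(\frac{-10 + \left(7 - 14\right)^{2}}{2 + \left(7 - 14\right)}\right)^{2}}{2}} = \sqrt{546643 - \frac{\left(\frac{-10 + \left(-7\right)^{2}}{2 - 7}\right)^{2}}{2}} = \sqrt{546643 - \frac{\left(\frac{-10 + 49}{-5}\right)^{2}}{2}} = \sqrt{546643 - \frac{\left(\left(- \frac{1}{5}\right) 39\right)^{2}}{2}} = \sqrt{546643 - \frac{\left(- \frac{39}{5}\right)^{2}}{2}} = \sqrt{546643 - \frac{1521}{50}} = \sqrt{\frac{27330629}{50}} = \frac{\sqrt{54661258}}{10}$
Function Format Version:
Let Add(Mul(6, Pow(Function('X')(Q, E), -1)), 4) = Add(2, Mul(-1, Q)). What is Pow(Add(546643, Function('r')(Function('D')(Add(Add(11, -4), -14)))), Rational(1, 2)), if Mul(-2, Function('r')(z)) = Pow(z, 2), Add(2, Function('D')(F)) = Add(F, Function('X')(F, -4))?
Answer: Mul(Rational(1, 10), Pow(54661258, Rational(1, 2))) ≈ 739.33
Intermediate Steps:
Function('X')(Q, E) = Mul(6, Pow(Add(-2, Mul(-1, Q)), -1)) (Function('X')(Q, E) = Mul(6, Pow(Add(-4, Add(2, Mul(-1, Q))), -1)) = Mul(6, Pow(Add(-2, Mul(-1, Q)), -1)))
Function('D')(F) = Add(-2, F, Mul(-6, Pow(Add(2, F), -1))) (Function('D')(F) = Add(-2, Add(F, Mul(-6, Pow(Add(2, F), -1)))) = Add(-2, F, Mul(-6, Pow(Add(2, F), -1))))
Function('r')(z) = Mul(Rational(-1, 2), Pow(z, 2))
Pow(Add(546643, Function('r')(Function('D')(Add(Add(11, -4), -14)))), Rational(1, 2)) = Pow(Add(546643, Mul(Rational(-1, 2), Pow(Mul(Pow(Add(2, Add(Add(11, -4), -14)), -1), Add(-10, Pow(Add(Add(11, -4), -14), 2))), 2))), Rational(1, 2)) = Pow(Add(546643, Mul(Rational(-1, 2), Pow(Mul(Pow(Add(2, Add(7, -14)), -1), Add(-10, Pow(Add(7, -14), 2))), 2))), Rational(1, 2)) = Pow(Add(546643, Mul(Rational(-1, 2), Pow(Mul(Pow(Add(2, -7), -1), Add(-10, Pow(-7, 2))), 2))), Rational(1, 2)) = Pow(Add(546643, Mul(Rational(-1, 2), Pow(Mul(Pow(-5, -1), Add(-10, 49)), 2))), Rational(1, 2)) = Pow(Add(546643, Mul(Rational(-1, 2), Pow(Mul(Rational(-1, 5), 39), 2))), Rational(1, 2)) = Pow(Add(546643, Mul(Rational(-1, 2), Pow(Rational(-39, 5), 2))), Rational(1, 2)) = Pow(Add(546643, Mul(Rational(-1, 2), Rational(1521, 25))), Rational(1, 2)) = Pow(Add(546643, Rational(-1521, 50)), Rational(1, 2)) = Pow(Rational(27330629, 50), Rational(1, 2)) = Mul(Rational(1, 10), Pow(54661258, Rational(1, 2)))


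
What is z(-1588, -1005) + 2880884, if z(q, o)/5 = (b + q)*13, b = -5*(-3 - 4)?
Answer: 2779939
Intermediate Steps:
b = 35 (b = -5*(-7) = 35)
z(q, o) = 2275 + 65*q (z(q, o) = 5*((35 + q)*13) = 5*(455 + 13*q) = 2275 + 65*q)
z(-1588, -1005) + 2880884 = (2275 + 65*(-1588)) + 2880884 = (2275 - 103220) + 2880884 = -100945 + 2880884 = 2779939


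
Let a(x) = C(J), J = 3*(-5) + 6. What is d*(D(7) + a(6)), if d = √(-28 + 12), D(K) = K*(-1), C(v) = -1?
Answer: -32*I ≈ -32.0*I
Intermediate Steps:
J = -9 (J = -15 + 6 = -9)
a(x) = -1
D(K) = -K
d = 4*I (d = √(-16) = 4*I ≈ 4.0*I)
d*(D(7) + a(6)) = (4*I)*(-1*7 - 1) = (4*I)*(-7 - 1) = (4*I)*(-8) = -32*I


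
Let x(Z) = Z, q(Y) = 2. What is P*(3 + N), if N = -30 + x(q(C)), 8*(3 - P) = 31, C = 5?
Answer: 175/8 ≈ 21.875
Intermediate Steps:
P = -7/8 (P = 3 - 1/8*31 = 3 - 31/8 = -7/8 ≈ -0.87500)
N = -28 (N = -30 + 2 = -28)
P*(3 + N) = -7*(3 - 28)/8 = -7/8*(-25) = 175/8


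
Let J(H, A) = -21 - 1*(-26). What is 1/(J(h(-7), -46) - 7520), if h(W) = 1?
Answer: -1/7515 ≈ -0.00013307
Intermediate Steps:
J(H, A) = 5 (J(H, A) = -21 + 26 = 5)
1/(J(h(-7), -46) - 7520) = 1/(5 - 7520) = 1/(-7515) = -1/7515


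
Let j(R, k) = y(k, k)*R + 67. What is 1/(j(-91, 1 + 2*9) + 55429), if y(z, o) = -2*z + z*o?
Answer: 1/26103 ≈ 3.8310e-5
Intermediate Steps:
y(z, o) = -2*z + o*z
j(R, k) = 67 + R*k*(-2 + k) (j(R, k) = (k*(-2 + k))*R + 67 = R*k*(-2 + k) + 67 = 67 + R*k*(-2 + k))
1/(j(-91, 1 + 2*9) + 55429) = 1/((67 - 91*(1 + 2*9)*(-2 + (1 + 2*9))) + 55429) = 1/((67 - 91*(1 + 18)*(-2 + (1 + 18))) + 55429) = 1/((67 - 91*19*(-2 + 19)) + 55429) = 1/((67 - 91*19*17) + 55429) = 1/((67 - 29393) + 55429) = 1/(-29326 + 55429) = 1/26103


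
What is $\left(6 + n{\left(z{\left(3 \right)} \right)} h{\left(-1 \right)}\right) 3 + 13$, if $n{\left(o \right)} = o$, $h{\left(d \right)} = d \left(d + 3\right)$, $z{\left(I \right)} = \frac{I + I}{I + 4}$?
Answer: $\frac{181}{7} \approx 25.857$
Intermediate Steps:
$z{\left(I \right)} = \frac{2 I}{4 + I}$
$h{\left(d \right)} = d \left(3 + d\right)$
$\left(6 + n{\left(z{\left(3 \right)} \right)} h{\left(-1 \right)}\right) 3 + 13 = \left(6 + 2 \cdot 3 \frac{1}{4 + 3} \left(- (3 - 1)\right)\right) 3 + 13 = \left(6 + 2 \cdot 3 \cdot \frac{1}{7} \left(\left(-1\right) 2\right)\right) 3 + 13 = \left(6 + 2 \cdot 3 \cdot \frac{1}{7} \left(-2\right)\right) 3 + 13 = \left(6 + \frac{6}{7} \left(-2\right)\right) 3 + 13 = \left(6 - \frac{12}{7}\right) 3 + 13 = \frac{30}{7} \cdot 3 + 13 = \frac{90}{7} + 13 = \frac{181}{7}$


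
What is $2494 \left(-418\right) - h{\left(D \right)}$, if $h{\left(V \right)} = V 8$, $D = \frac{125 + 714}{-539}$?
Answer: $- \frac{561896476}{539} \approx -1.0425 \cdot 10^{6}$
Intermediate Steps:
$D = - \frac{839}{539}$ ($D = 839 \left(- \frac{1}{539}\right) = - \frac{839}{539} \approx -1.5566$)
$h{\left(V \right)} = 8 V$
$2494 \left(-418\right) - h{\left(D \right)} = 2494 \left(-418\right) - 8 \left(- \frac{839}{539}\right) = -1042492 - - \frac{6712}{539} = -1042492 + \frac{6712}{539} = - \frac{561896476}{539}$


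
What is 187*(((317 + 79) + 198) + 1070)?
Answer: 311168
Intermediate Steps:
187*(((317 + 79) + 198) + 1070) = 187*((396 + 198) + 1070) = 187*(594 + 1070) = 187*1664 = 311168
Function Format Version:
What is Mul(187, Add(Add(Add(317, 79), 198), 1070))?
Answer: 311168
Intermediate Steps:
Mul(187, Add(Add(Add(317, 79), 198), 1070)) = Mul(187, Add(Add(396, 198), 1070)) = Mul(187, Add(594, 1070)) = Mul(187, 1664) = 311168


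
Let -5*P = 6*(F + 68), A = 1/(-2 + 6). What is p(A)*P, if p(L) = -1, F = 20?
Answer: 528/5 ≈ 105.60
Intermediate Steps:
A = ¼ (A = 1/4 = ¼ ≈ 0.25000)
P = -528/5 (P = -6*(20 + 68)/5 = -6*88/5 = -⅕*528 = -528/5 ≈ -105.60)
p(A)*P = -1*(-528/5) = 528/5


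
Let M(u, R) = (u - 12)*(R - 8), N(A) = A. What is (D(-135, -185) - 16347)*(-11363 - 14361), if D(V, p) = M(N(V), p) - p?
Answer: -314064316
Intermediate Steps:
M(u, R) = (-12 + u)*(-8 + R)
D(V, p) = 96 - 13*p - 8*V + V*p (D(V, p) = (96 - 12*p - 8*V + p*V) - p = (96 - 12*p - 8*V + V*p) - p = 96 - 13*p - 8*V + V*p)
(D(-135, -185) - 16347)*(-11363 - 14361) = ((96 - 13*(-185) - 8*(-135) - 135*(-185)) - 16347)*(-11363 - 14361) = ((96 + 2405 + 1080 + 24975) - 16347)*(-25724) = (28556 - 16347)*(-25724) = 12209*(-25724) = -314064316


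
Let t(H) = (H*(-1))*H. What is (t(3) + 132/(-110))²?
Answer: 2601/25 ≈ 104.04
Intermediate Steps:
t(H) = -H² (t(H) = (-H)*H = -H²)
(t(3) + 132/(-110))² = (-1*3² + 132/(-110))² = (-1*9 + 132*(-1/110))² = (-9 - 6/5)² = (-51/5)² = 2601/25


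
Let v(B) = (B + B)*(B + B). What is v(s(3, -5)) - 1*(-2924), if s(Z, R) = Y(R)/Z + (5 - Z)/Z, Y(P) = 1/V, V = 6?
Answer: 237013/81 ≈ 2926.1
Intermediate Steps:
Y(P) = 1/6
s(Z, R) = 1/(6*Z) + (5 - Z)/Z
v(B) = 4*B**2 (v(B) = (2*B)*(2*B) = 4*B**2)
v(s(3, -5)) - 1*(-2924) = 4*((31/6 - 1*3)/3)**2 - 1*(-2924) = 4*((31/6 - 3)/3)**2 + 2924 = 4*((1/3)*(13/6))**2 + 2924 = 4*(13/18)**2 + 2924 = 4*(169/324) + 2924 = 169/81 + 2924 = 237013/81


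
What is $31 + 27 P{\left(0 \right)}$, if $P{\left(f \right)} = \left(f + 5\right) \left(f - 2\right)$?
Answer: $-239$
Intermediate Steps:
$P{\left(f \right)} = \left(-2 + f\right) \left(5 + f\right)$ ($P{\left(f \right)} = \left(5 + f\right) \left(-2 + f\right) = \left(-2 + f\right) \left(5 + f\right)$)
$31 + 27 P{\left(0 \right)} = 31 + 27 \left(-10 + 0^{2} + 3 \cdot 0\right) = 31 + 27 \left(-10 + 0 + 0\right) = 31 + 27 \left(-10\right) = 31 - 270 = -239$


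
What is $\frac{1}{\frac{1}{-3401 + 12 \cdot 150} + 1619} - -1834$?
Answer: $\frac{4753762613}{2592018} \approx 1834.0$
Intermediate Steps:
$\frac{1}{\frac{1}{-3401 + 12 \cdot 150} + 1619} - -1834 = \frac{1}{\frac{1}{-3401 + 1800} + 1619} + 1834 = \frac{1}{\frac{1}{-1601} + 1619} + 1834 = \frac{1}{- \frac{1}{1601} + 1619} + 1834 = \frac{1}{\frac{2592018}{1601}} + 1834 = \frac{1601}{2592018} + 1834 = \frac{4753762613}{2592018}$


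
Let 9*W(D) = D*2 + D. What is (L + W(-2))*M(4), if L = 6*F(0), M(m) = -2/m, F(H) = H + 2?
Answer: -17/3 ≈ -5.6667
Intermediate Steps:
F(H) = 2 + H
L = 12 (L = 6*(2 + 0) = 6*2 = 12)
W(D) = D/3 (W(D) = (D*2 + D)/9 = (2*D + D)/9 = (3*D)/9 = D/3)
(L + W(-2))*M(4) = (12 + (1/3)*(-2))*(-2/4) = (12 - 2/3)*(-2*1/4) = (34/3)*(-1/2) = -17/3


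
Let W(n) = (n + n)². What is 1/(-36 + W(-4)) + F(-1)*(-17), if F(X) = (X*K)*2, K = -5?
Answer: -4759/28 ≈ -169.96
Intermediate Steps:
W(n) = 4*n² (W(n) = (2*n)² = 4*n²)
F(X) = -10*X (F(X) = (X*(-5))*2 = -5*X*2 = -10*X)
1/(-36 + W(-4)) + F(-1)*(-17) = 1/(-36 + 4*(-4)²) - 10*(-1)*(-17) = 1/(-36 + 4*16) + 10*(-17) = 1/(-36 + 64) - 170 = 1/28 - 170 = -4759/28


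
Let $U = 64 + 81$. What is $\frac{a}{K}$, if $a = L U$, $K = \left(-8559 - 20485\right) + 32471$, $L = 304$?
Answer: $\frac{44080}{3427} \approx 12.863$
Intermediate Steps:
$K = 3427$ ($K = -29044 + 32471 = 3427$)
$U = 145$
$a = 44080$ ($a = 304 \cdot 145 = 44080$)
$\frac{a}{K} = \frac{44080}{3427}$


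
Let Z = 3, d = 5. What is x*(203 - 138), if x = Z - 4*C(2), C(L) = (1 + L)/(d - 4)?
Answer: -585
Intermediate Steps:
C(L) = 1 + L (C(L) = (1 + L)/(5 - 4) = (1 + L)/1 = (1 + L)*1 = 1 + L)
x = -9 (x = 3 - 4*(1 + 2) = 3 - 4*3 = 3 - 12 = -9)
x*(203 - 138) = -9*(203 - 138) = -9*65 = -585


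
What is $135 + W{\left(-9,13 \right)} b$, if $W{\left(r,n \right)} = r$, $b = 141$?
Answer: $-1134$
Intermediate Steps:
$135 + W{\left(-9,13 \right)} b = 135 - 1269 = -1134$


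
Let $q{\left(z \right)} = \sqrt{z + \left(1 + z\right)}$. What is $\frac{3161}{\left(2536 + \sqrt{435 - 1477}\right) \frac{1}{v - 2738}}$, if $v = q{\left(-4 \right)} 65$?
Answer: $- \frac{10974309224}{3216169} + \frac{205465 \sqrt{7294}}{6432338} + \frac{4327409 i \sqrt{1042}}{3216169} + \frac{260529620 i \sqrt{7}}{3216169} \approx -3409.5 + 257.76 i$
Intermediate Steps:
$q{\left(z \right)} = \sqrt{1 + 2 z}$
$v = 65 i \sqrt{7}$ ($v = \sqrt{1 + 2 \left(-4\right)} 65 = \sqrt{1 - 8} \cdot 65 = \sqrt{-7} \cdot 65 = i \sqrt{7} \cdot 65 = 65 i \sqrt{7} \approx 171.97 i$)
$\frac{3161}{\left(2536 + \sqrt{435 - 1477}\right) \frac{1}{v - 2738}} = \frac{3161}{\left(2536 + \sqrt{435 - 1477}\right) \frac{1}{65 i \sqrt{7} - 2738}} = \frac{3161}{\left(2536 + \sqrt{-1042}\right) \frac{1}{-2738 + 65 i \sqrt{7}}} = \frac{3161}{\left(2536 + i \sqrt{1042}\right) \frac{1}{-2738 + 65 i \sqrt{7}}} = \frac{3161}{\frac{1}{-2738 + 65 i \sqrt{7}} \left(2536 + i \sqrt{1042}\right)} = 3161 \frac{-2738 + 65 i \sqrt{7}}{2536 + i \sqrt{1042}} = \frac{3161 \left(-2738 + 65 i \sqrt{7}\right)}{2536 + i \sqrt{1042}}$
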